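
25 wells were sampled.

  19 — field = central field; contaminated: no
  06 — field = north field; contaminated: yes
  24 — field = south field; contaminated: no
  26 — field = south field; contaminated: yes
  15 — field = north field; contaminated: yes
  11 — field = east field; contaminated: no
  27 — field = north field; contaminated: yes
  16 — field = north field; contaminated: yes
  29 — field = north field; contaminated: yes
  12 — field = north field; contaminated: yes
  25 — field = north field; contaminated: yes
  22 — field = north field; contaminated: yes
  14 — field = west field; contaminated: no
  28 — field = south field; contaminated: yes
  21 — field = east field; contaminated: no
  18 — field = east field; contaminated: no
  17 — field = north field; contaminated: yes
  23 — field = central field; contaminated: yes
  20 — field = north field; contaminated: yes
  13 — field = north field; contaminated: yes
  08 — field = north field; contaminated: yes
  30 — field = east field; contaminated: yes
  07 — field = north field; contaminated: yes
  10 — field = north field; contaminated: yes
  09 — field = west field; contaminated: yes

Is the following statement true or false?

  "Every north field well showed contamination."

True

Truth condition: A ⊆ B, i.e. every element of A is in B (|A ∖ B| = 0).
A (the restrictor) = {06, 15, 27, 16, 29, 12, 25, 22, 17, 20, 13, 08, 07, 10}, |A| = 14.
A ∖ B = {}, so |A ∖ B| = 0.
So the statement is true.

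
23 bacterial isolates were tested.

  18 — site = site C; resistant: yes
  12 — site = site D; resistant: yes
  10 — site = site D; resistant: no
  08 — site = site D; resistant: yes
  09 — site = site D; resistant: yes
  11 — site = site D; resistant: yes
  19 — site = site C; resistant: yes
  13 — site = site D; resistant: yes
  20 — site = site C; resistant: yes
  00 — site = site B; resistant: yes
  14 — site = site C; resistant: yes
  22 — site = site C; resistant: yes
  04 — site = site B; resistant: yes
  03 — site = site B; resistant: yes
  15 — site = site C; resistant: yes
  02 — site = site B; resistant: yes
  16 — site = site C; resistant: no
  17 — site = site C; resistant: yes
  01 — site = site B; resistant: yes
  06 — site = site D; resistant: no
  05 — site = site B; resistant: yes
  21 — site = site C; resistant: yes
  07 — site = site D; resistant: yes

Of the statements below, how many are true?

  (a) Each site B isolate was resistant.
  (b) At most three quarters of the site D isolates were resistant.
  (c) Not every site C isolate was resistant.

(a) site B: |A| = 6, |A ∩ B| = 6; needs A ⊆ B, i.e. every element of A is in B (|A ∖ B| = 0) — true.
(b) site D: |A| = 8, |A ∩ B| = 6; needs |A ∩ B| / |A| ≤ 3/4 — true.
(c) site C: |A| = 9, |A ∩ B| = 8; needs A ⊄ B (|A ∖ B| ≥ 1) — true.

3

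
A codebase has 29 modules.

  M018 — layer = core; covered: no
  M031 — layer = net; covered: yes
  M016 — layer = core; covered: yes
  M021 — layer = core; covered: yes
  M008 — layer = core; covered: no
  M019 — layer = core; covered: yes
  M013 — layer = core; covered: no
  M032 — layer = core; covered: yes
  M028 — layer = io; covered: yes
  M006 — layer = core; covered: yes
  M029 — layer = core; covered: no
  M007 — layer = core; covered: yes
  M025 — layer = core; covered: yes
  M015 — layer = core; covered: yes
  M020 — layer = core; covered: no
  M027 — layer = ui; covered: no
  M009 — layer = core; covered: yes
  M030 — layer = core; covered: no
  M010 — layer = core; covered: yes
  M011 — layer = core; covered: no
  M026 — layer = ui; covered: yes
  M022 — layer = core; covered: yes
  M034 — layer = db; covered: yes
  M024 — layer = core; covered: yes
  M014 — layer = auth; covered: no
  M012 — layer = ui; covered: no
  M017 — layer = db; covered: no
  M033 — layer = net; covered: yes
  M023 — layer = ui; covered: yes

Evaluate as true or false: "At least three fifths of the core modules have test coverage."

Truth condition: |A ∩ B| / |A| ≥ 3/5.
|A| = 19, |A ∩ B| = 12, |A ∖ B| = 7.
|A ∩ B|/|A| = 12/19, so the statement is true.

True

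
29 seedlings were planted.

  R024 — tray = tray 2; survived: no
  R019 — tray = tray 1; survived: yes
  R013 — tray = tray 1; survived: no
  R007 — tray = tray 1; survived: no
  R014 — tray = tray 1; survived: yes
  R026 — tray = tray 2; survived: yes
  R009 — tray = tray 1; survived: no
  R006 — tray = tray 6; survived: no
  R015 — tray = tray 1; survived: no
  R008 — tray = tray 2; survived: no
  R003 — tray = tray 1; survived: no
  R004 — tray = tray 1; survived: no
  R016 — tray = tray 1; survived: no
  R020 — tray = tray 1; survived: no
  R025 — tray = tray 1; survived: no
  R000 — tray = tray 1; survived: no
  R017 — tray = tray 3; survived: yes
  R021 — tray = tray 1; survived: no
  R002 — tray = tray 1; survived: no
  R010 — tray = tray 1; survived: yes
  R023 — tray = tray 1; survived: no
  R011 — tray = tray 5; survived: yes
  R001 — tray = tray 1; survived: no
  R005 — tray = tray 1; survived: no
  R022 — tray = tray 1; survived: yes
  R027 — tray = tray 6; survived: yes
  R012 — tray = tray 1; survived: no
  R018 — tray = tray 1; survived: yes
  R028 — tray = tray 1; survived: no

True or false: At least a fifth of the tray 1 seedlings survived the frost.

True

'At least a fifth of the tray 1 seedlings survived the frost' holds iff |A ∩ B| / |A| ≥ 1/5.
|A| = 22, |A ∩ B| = 5, |A ∖ B| = 17.
|A ∩ B|/|A| = 5/22, so the statement is true.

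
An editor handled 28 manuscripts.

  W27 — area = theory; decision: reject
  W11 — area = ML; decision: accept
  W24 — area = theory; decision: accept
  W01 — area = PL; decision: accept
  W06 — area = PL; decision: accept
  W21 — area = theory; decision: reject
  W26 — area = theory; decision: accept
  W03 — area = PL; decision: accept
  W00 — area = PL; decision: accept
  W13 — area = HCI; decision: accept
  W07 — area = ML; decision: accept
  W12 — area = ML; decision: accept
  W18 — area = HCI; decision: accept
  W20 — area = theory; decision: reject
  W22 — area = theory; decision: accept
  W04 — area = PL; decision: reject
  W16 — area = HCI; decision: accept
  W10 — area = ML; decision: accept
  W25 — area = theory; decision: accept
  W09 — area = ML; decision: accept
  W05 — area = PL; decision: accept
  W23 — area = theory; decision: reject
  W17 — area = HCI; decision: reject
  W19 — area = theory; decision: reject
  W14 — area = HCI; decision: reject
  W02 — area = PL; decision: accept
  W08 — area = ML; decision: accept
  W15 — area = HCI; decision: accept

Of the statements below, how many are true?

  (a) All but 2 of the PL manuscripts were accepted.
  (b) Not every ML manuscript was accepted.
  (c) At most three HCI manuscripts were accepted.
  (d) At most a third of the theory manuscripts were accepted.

0

(a) PL: |A| = 7, |A ∩ B| = 6; needs |A ∖ B| = 2 — false.
(b) ML: |A| = 6, |A ∩ B| = 6; needs A ⊄ B (|A ∖ B| ≥ 1) — false.
(c) HCI: |A| = 6, |A ∩ B| = 4; needs |A ∩ B| ≤ 3 — false.
(d) theory: |A| = 9, |A ∩ B| = 4; needs |A ∩ B| / |A| ≤ 1/3 — false.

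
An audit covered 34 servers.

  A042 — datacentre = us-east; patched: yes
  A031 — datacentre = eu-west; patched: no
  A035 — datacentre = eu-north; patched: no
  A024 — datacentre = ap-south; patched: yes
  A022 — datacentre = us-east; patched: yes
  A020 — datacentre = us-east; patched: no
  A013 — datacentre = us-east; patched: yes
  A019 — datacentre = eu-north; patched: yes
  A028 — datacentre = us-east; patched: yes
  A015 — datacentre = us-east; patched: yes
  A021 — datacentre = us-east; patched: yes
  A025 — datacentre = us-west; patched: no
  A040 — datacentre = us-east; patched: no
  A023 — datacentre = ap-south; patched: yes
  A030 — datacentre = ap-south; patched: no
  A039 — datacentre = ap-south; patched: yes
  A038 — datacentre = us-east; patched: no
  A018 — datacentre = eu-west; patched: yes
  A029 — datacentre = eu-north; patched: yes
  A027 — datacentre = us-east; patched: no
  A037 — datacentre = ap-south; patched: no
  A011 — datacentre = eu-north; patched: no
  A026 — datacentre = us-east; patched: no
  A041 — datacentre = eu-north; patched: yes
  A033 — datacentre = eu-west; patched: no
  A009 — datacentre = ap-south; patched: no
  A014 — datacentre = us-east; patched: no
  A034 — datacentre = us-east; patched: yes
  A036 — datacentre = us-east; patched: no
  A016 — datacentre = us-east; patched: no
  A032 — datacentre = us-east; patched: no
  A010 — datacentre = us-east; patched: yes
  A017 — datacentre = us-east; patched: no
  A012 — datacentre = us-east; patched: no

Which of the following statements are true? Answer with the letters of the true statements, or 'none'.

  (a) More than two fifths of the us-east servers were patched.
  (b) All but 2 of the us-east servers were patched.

|A| = 19, |A ∩ B| = 8, |A ∖ B| = 11.
(a) |A ∩ B| / |A| > 2/5: holds.
(b) |A ∖ B| = 2: fails.

(a)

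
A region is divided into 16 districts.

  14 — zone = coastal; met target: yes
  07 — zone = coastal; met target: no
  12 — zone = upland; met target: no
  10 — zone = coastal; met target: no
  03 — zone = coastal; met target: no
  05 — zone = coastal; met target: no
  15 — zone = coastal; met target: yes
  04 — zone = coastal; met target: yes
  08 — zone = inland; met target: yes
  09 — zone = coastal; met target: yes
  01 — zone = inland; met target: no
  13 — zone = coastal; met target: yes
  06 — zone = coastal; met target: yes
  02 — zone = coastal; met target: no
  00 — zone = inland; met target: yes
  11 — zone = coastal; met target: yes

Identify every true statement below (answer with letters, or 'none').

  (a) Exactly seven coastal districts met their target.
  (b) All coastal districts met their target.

|A| = 12, |A ∩ B| = 7, |A ∖ B| = 5.
(a) |A ∩ B| = 7: holds.
(b) A ⊆ B, i.e. every element of A is in B (|A ∖ B| = 0): fails.

(a)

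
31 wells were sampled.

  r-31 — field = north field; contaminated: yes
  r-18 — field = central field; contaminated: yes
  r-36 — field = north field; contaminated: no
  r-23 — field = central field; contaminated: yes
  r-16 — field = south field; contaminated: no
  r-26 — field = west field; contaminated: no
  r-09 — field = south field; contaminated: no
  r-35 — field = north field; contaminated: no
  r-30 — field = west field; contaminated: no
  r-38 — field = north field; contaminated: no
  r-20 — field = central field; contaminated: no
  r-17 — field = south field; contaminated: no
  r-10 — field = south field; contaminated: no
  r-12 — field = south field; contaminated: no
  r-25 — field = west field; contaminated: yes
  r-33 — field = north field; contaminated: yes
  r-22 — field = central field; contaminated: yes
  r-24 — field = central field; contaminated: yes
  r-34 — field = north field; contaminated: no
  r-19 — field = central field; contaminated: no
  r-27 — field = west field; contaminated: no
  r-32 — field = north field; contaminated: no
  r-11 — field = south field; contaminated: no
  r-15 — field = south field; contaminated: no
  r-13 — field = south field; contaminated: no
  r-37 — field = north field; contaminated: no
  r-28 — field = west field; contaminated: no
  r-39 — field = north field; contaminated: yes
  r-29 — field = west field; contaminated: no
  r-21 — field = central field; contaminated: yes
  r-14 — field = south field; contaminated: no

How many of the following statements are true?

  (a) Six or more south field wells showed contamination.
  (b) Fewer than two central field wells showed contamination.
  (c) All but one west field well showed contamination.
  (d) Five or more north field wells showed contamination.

0

(a) south field: |A| = 9, |A ∩ B| = 0; needs |A ∩ B| ≥ 6 — false.
(b) central field: |A| = 7, |A ∩ B| = 5; needs |A ∩ B| < 2 — false.
(c) west field: |A| = 6, |A ∩ B| = 1; needs |A ∖ B| = 1 — false.
(d) north field: |A| = 9, |A ∩ B| = 3; needs |A ∩ B| ≥ 5 — false.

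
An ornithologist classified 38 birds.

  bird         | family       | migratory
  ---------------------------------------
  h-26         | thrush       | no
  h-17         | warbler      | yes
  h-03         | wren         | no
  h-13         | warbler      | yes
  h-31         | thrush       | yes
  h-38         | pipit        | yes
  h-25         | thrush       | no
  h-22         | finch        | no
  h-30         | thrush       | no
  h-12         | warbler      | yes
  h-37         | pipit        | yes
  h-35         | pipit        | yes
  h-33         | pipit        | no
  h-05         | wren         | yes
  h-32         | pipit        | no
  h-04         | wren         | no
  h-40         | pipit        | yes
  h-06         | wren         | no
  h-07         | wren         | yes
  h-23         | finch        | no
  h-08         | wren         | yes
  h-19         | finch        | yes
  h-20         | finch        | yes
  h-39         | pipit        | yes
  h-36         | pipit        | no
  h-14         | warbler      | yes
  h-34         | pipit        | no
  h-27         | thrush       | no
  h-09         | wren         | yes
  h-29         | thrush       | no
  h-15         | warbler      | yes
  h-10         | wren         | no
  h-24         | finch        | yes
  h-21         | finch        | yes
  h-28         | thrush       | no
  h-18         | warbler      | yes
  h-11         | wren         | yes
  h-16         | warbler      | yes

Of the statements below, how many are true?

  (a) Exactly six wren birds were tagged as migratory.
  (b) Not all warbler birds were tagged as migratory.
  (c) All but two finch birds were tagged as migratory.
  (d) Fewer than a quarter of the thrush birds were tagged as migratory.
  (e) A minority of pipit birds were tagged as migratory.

(a) wren: |A| = 9, |A ∩ B| = 5; needs |A ∩ B| = 6 — false.
(b) warbler: |A| = 7, |A ∩ B| = 7; needs A ⊄ B (|A ∖ B| ≥ 1) — false.
(c) finch: |A| = 6, |A ∩ B| = 4; needs |A ∖ B| = 2 — true.
(d) thrush: |A| = 7, |A ∩ B| = 1; needs |A ∩ B| / |A| < 1/4 — true.
(e) pipit: |A| = 9, |A ∩ B| = 5; needs |A ∩ B| < |A ∖ B| — false.

2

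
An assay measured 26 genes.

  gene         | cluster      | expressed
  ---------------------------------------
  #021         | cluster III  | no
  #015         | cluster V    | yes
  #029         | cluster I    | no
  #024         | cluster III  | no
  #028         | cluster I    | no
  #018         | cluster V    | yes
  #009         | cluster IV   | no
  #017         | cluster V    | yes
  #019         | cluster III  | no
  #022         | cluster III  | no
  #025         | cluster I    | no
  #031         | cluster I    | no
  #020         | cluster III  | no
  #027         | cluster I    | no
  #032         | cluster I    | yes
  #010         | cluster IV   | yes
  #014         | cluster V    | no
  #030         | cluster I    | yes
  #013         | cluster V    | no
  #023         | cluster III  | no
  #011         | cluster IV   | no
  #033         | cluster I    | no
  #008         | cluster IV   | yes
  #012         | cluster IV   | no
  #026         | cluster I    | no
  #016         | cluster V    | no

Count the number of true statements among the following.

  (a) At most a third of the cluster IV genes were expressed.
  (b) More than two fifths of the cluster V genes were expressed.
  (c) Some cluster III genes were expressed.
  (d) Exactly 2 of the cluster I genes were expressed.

(a) cluster IV: |A| = 5, |A ∩ B| = 2; needs |A ∩ B| / |A| ≤ 1/3 — false.
(b) cluster V: |A| = 6, |A ∩ B| = 3; needs |A ∩ B| / |A| > 2/5 — true.
(c) cluster III: |A| = 6, |A ∩ B| = 0; needs A ∩ B ≠ ∅ (|A ∩ B| ≥ 1) — false.
(d) cluster I: |A| = 9, |A ∩ B| = 2; needs |A ∩ B| = 2 — true.

2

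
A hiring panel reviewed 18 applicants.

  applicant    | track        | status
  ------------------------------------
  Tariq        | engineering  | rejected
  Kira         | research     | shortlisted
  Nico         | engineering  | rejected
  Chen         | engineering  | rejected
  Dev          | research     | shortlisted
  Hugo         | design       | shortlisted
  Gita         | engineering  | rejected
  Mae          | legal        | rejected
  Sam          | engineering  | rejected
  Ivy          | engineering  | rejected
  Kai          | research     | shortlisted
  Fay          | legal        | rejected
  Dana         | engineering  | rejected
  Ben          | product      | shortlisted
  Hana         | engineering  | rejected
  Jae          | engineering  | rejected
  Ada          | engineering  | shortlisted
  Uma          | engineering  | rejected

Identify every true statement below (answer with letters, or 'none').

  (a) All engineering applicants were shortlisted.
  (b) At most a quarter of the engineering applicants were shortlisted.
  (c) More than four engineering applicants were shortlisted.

|A| = 11, |A ∩ B| = 1, |A ∖ B| = 10.
(a) A ⊆ B, i.e. every element of A is in B (|A ∖ B| = 0): fails.
(b) |A ∩ B| / |A| ≤ 1/4: holds.
(c) |A ∩ B| > 4: fails.

(b)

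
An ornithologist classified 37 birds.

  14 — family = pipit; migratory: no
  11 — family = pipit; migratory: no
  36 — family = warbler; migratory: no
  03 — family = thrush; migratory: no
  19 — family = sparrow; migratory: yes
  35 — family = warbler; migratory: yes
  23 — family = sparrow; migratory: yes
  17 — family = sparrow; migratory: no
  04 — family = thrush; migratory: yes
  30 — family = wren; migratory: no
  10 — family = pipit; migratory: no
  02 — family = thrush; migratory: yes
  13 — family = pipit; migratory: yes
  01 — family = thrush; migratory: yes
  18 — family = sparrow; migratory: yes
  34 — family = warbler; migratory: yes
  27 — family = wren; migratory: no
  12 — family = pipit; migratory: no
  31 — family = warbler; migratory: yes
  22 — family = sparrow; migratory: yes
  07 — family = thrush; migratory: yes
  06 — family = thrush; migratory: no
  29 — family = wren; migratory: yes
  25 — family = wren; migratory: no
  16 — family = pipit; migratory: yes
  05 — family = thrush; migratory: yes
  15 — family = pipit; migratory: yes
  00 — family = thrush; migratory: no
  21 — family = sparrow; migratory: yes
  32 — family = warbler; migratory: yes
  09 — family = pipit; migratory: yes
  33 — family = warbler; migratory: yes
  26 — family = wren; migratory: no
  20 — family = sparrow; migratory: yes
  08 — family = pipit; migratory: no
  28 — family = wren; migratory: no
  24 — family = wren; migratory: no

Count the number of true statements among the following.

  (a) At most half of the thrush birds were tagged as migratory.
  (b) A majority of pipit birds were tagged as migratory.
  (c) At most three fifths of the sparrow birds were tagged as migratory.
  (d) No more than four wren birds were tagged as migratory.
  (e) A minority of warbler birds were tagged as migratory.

(a) thrush: |A| = 8, |A ∩ B| = 5; needs |A ∩ B| ≤ |A ∖ B| — false.
(b) pipit: |A| = 9, |A ∩ B| = 4; needs |A ∩ B| > |A ∖ B| — false.
(c) sparrow: |A| = 7, |A ∩ B| = 6; needs |A ∩ B| / |A| ≤ 3/5 — false.
(d) wren: |A| = 7, |A ∩ B| = 1; needs |A ∩ B| ≤ 4 — true.
(e) warbler: |A| = 6, |A ∩ B| = 5; needs |A ∩ B| < |A ∖ B| — false.

1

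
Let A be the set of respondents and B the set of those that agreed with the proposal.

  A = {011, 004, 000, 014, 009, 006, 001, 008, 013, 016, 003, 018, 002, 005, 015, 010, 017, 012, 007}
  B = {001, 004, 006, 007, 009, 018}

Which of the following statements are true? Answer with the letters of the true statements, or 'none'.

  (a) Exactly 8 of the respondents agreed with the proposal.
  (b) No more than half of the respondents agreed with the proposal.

|A| = 19, |A ∩ B| = 6, |A ∖ B| = 13.
(a) |A ∩ B| = 8: fails.
(b) |A ∩ B| ≤ |A ∖ B|: holds.

(b)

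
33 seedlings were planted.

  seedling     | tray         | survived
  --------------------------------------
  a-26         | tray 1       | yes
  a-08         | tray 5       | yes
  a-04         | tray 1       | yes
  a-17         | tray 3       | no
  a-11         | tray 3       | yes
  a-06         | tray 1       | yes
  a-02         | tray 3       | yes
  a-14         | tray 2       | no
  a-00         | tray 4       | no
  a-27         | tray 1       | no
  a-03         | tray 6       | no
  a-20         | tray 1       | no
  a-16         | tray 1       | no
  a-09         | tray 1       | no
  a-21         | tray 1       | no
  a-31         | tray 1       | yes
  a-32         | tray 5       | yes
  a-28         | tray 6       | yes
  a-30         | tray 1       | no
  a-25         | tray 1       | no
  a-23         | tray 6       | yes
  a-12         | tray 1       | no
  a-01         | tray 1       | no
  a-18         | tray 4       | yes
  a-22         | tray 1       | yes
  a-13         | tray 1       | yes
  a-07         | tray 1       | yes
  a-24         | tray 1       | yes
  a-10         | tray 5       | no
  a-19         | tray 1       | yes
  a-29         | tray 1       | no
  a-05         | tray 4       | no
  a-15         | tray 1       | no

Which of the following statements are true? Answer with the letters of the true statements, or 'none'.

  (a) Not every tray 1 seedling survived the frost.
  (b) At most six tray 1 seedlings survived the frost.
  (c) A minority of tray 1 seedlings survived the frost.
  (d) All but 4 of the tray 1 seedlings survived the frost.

|A| = 20, |A ∩ B| = 9, |A ∖ B| = 11.
(a) A ⊄ B (|A ∖ B| ≥ 1): holds.
(b) |A ∩ B| ≤ 6: fails.
(c) |A ∩ B| < |A ∖ B|: holds.
(d) |A ∖ B| = 4: fails.

(a), (c)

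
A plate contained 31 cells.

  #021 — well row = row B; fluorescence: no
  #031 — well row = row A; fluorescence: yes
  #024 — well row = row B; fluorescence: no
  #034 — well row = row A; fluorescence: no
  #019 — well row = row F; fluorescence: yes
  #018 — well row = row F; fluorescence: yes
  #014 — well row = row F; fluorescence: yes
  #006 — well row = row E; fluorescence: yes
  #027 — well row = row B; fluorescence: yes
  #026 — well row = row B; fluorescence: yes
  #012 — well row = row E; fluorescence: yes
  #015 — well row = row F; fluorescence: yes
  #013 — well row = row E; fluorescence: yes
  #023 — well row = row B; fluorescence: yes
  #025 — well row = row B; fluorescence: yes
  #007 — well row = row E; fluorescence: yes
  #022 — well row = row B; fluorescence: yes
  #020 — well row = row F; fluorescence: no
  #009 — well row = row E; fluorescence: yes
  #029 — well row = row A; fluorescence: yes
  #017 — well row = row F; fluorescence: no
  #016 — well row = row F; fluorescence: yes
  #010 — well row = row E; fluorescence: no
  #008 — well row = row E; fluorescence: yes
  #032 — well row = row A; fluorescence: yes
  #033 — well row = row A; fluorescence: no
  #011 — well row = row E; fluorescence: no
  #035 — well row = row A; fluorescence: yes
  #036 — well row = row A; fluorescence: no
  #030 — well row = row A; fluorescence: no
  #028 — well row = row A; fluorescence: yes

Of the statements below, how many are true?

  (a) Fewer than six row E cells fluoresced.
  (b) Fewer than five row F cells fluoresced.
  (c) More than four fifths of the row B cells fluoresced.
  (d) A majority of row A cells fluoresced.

(a) row E: |A| = 8, |A ∩ B| = 6; needs |A ∩ B| < 6 — false.
(b) row F: |A| = 7, |A ∩ B| = 5; needs |A ∩ B| < 5 — false.
(c) row B: |A| = 7, |A ∩ B| = 5; needs |A ∩ B| / |A| > 4/5 — false.
(d) row A: |A| = 9, |A ∩ B| = 5; needs |A ∩ B| > |A ∖ B| — true.

1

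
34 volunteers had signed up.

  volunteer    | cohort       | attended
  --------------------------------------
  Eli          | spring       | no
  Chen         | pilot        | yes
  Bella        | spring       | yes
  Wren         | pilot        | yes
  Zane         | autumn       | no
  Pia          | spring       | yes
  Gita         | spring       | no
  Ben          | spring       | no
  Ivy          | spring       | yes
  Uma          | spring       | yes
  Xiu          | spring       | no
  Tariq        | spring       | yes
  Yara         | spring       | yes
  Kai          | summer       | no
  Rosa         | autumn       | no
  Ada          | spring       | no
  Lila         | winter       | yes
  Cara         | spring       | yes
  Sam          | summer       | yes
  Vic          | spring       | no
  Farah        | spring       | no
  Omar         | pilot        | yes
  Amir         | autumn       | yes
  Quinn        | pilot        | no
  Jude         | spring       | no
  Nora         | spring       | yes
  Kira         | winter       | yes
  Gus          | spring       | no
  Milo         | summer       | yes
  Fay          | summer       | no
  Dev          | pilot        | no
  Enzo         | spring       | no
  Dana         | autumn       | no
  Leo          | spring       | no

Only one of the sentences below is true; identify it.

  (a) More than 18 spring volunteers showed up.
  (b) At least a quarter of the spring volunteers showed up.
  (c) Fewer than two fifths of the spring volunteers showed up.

|A| = 19, |A ∩ B| = 8, |A ∖ B| = 11.
(a) requires |A ∩ B| > 18: false.
(b) requires |A ∩ B| / |A| ≥ 1/4: true.
(c) requires |A ∩ B| / |A| < 2/5: false.

(b)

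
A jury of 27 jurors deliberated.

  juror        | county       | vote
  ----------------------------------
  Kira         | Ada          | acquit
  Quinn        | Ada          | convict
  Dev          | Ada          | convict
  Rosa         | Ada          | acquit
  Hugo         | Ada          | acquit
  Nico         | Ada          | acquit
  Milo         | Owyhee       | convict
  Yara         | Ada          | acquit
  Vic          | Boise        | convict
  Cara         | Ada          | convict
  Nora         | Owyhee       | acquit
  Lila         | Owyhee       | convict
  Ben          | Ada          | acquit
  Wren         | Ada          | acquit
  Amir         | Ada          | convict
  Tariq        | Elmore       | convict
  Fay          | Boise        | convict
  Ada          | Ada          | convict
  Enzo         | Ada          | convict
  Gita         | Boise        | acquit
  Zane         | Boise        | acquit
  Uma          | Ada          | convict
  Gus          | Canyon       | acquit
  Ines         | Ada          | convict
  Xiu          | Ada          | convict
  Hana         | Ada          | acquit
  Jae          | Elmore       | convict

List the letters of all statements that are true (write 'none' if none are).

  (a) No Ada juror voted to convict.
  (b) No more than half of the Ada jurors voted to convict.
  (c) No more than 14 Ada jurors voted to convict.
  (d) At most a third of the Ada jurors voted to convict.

(c)

|A| = 17, |A ∩ B| = 9, |A ∖ B| = 8.
(a) A ∩ B = ∅ (|A ∩ B| = 0): fails.
(b) |A ∩ B| ≤ |A ∖ B|: fails.
(c) |A ∩ B| ≤ 14: holds.
(d) |A ∩ B| / |A| ≤ 1/3: fails.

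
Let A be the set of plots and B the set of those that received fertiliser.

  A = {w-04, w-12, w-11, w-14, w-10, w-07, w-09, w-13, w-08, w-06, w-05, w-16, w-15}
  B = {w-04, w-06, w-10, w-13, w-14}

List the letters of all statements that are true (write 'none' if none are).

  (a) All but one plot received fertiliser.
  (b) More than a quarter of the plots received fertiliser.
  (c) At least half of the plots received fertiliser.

|A| = 13, |A ∩ B| = 5, |A ∖ B| = 8.
(a) |A ∖ B| = 1: fails.
(b) |A ∩ B| / |A| > 1/4: holds.
(c) |A ∩ B| ≥ |A ∖ B|: fails.

(b)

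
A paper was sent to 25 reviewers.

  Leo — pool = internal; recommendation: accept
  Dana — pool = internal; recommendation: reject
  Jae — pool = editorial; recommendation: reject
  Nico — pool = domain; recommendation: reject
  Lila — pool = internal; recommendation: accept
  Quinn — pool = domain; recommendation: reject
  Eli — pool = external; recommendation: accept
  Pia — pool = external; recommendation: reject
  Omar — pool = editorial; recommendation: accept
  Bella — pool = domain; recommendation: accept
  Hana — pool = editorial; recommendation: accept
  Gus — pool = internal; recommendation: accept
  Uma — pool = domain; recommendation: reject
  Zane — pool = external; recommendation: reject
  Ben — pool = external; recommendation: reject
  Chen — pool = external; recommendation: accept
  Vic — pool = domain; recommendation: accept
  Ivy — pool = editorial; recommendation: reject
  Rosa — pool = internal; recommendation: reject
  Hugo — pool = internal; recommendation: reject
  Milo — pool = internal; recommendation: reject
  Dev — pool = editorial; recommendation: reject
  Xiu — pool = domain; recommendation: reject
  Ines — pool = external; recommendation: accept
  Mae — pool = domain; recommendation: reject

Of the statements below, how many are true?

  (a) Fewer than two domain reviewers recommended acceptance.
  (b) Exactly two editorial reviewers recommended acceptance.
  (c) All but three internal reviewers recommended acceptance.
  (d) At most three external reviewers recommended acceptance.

2

(a) domain: |A| = 7, |A ∩ B| = 2; needs |A ∩ B| < 2 — false.
(b) editorial: |A| = 5, |A ∩ B| = 2; needs |A ∩ B| = 2 — true.
(c) internal: |A| = 7, |A ∩ B| = 3; needs |A ∖ B| = 3 — false.
(d) external: |A| = 6, |A ∩ B| = 3; needs |A ∩ B| ≤ 3 — true.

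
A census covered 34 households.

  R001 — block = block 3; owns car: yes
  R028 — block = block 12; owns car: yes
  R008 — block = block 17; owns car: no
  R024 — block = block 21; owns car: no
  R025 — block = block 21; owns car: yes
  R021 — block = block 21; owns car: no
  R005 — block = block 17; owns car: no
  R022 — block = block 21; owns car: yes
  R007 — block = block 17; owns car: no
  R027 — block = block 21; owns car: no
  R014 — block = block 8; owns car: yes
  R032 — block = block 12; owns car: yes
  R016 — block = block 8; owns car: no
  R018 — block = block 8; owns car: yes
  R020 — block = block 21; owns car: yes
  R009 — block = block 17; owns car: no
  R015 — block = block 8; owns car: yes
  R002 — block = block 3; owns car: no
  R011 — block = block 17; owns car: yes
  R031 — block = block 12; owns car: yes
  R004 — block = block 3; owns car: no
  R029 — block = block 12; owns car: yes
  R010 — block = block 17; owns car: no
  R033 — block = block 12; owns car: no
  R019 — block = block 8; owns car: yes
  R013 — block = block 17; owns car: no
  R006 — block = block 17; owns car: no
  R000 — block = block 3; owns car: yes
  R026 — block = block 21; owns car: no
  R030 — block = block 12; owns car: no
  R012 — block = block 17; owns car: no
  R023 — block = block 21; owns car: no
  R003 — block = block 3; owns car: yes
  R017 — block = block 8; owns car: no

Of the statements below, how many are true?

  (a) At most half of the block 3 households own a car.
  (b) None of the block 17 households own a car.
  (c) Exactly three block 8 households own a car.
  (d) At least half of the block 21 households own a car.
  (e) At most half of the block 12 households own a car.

(a) block 3: |A| = 5, |A ∩ B| = 3; needs |A ∩ B| ≤ |A ∖ B| — false.
(b) block 17: |A| = 9, |A ∩ B| = 1; needs A ∩ B = ∅ (|A ∩ B| = 0) — false.
(c) block 8: |A| = 6, |A ∩ B| = 4; needs |A ∩ B| = 3 — false.
(d) block 21: |A| = 8, |A ∩ B| = 3; needs |A ∩ B| ≥ |A ∖ B| — false.
(e) block 12: |A| = 6, |A ∩ B| = 4; needs |A ∩ B| ≤ |A ∖ B| — false.

0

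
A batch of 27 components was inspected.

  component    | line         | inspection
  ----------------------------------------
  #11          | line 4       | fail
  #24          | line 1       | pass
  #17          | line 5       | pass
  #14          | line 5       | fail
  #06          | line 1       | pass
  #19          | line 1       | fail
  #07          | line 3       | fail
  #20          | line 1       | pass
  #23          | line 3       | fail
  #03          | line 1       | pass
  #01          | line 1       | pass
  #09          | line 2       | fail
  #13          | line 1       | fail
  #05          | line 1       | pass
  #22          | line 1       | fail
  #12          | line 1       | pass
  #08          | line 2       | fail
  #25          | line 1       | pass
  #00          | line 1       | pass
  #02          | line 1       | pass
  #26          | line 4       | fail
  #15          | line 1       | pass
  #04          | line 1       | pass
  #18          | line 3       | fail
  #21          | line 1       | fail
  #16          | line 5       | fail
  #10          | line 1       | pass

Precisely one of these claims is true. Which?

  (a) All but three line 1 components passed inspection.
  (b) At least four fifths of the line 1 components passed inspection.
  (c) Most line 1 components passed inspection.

(c)

|A| = 17, |A ∩ B| = 13, |A ∖ B| = 4.
(a) requires |A ∖ B| = 3: false.
(b) requires |A ∩ B| / |A| ≥ 4/5: false.
(c) requires |A ∩ B| > |A ∖ B|: true.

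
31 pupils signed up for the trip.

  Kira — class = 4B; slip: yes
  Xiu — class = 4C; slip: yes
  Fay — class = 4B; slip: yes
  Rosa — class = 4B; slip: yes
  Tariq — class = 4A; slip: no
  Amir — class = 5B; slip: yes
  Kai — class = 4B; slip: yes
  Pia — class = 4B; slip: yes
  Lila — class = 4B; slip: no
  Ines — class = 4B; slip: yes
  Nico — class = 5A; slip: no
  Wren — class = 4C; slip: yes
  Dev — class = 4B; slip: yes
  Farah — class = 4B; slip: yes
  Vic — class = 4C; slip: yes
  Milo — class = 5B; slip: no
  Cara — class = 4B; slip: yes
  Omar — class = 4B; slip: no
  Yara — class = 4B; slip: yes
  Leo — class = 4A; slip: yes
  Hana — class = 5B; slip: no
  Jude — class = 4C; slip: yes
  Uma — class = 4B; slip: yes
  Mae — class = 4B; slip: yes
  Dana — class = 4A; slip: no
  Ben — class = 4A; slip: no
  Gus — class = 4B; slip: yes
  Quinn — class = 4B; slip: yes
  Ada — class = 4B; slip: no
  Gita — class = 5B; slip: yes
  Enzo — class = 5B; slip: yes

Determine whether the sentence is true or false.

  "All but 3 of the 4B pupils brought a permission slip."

True

Truth condition: |A ∖ B| = 3.
|A| = 17, |A ∩ B| = 14, |A ∖ B| = 3.
|A ∖ B| = 3, so the statement is true.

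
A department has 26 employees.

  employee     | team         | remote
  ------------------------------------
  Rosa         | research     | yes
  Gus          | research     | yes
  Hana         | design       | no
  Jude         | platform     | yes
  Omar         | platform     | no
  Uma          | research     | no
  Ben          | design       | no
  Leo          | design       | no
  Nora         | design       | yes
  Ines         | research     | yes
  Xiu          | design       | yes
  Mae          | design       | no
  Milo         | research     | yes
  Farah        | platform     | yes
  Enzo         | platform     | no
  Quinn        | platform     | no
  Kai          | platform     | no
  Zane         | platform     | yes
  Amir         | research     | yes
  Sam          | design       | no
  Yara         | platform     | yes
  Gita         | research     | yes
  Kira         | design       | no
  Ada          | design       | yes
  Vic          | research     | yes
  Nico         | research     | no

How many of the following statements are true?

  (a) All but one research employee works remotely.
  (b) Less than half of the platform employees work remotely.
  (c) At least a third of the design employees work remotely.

(a) research: |A| = 9, |A ∩ B| = 7; needs |A ∖ B| = 1 — false.
(b) platform: |A| = 8, |A ∩ B| = 4; needs |A ∩ B| < |A ∖ B| — false.
(c) design: |A| = 9, |A ∩ B| = 3; needs |A ∩ B| / |A| ≥ 1/3 — true.

1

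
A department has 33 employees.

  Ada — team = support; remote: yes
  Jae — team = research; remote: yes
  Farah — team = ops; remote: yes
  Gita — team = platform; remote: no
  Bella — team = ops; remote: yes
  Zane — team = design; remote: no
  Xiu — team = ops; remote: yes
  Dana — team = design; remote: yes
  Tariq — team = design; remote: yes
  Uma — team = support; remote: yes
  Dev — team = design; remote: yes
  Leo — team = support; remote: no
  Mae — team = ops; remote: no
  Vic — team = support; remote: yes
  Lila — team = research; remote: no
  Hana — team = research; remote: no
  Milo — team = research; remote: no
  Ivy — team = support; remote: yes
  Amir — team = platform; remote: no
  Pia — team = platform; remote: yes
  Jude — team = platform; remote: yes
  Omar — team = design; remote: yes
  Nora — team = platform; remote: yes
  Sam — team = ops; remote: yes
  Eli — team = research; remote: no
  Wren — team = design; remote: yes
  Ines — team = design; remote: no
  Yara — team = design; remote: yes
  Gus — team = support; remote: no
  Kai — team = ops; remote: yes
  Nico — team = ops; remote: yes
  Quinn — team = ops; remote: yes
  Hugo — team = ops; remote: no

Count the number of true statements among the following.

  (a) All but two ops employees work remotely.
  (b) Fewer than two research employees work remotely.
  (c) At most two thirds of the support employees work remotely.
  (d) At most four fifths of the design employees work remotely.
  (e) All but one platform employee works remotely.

4

(a) ops: |A| = 9, |A ∩ B| = 7; needs |A ∖ B| = 2 — true.
(b) research: |A| = 5, |A ∩ B| = 1; needs |A ∩ B| < 2 — true.
(c) support: |A| = 6, |A ∩ B| = 4; needs |A ∩ B| / |A| ≤ 2/3 — true.
(d) design: |A| = 8, |A ∩ B| = 6; needs |A ∩ B| / |A| ≤ 4/5 — true.
(e) platform: |A| = 5, |A ∩ B| = 3; needs |A ∖ B| = 1 — false.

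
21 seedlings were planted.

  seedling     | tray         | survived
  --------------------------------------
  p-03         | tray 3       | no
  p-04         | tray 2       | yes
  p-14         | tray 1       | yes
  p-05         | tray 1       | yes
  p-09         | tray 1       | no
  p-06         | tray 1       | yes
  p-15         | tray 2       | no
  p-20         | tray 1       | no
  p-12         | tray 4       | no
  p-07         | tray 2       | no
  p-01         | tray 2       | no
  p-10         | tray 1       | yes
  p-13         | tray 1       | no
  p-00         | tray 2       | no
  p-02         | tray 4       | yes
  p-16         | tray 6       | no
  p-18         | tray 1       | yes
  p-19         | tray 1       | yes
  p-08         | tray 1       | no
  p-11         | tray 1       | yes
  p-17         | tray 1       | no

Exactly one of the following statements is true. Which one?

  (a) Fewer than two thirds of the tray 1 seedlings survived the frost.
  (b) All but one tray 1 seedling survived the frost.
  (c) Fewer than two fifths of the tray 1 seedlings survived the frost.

(a)

|A| = 12, |A ∩ B| = 7, |A ∖ B| = 5.
(a) requires |A ∩ B| / |A| < 2/3: true.
(b) requires |A ∖ B| = 1: false.
(c) requires |A ∩ B| / |A| < 2/5: false.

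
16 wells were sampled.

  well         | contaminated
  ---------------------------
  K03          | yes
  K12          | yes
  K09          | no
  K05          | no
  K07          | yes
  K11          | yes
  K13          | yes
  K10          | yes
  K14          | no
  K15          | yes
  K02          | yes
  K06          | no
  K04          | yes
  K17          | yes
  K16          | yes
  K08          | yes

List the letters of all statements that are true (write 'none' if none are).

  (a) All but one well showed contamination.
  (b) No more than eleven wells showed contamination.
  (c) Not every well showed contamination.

(c)

|A| = 16, |A ∩ B| = 12, |A ∖ B| = 4.
(a) |A ∖ B| = 1: fails.
(b) |A ∩ B| ≤ 11: fails.
(c) A ⊄ B (|A ∖ B| ≥ 1): holds.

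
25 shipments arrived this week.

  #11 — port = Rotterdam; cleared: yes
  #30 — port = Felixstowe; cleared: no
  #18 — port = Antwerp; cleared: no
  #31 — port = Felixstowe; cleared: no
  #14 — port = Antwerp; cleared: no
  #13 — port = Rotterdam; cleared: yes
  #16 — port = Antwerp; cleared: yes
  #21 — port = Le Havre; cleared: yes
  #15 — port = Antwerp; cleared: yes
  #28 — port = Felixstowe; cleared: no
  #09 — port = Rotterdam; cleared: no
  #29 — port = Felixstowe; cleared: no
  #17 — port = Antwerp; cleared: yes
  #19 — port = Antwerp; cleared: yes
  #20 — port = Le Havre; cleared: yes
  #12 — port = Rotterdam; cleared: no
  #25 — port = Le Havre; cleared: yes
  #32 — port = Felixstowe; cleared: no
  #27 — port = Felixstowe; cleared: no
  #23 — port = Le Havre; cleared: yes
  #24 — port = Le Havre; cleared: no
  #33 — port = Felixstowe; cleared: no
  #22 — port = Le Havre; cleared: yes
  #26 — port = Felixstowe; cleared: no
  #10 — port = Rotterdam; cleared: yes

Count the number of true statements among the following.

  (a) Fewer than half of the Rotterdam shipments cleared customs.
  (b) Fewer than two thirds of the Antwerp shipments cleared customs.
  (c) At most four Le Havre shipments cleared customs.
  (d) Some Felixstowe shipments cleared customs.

(a) Rotterdam: |A| = 5, |A ∩ B| = 3; needs |A ∩ B| < |A ∖ B| — false.
(b) Antwerp: |A| = 6, |A ∩ B| = 4; needs |A ∩ B| / |A| < 2/3 — false.
(c) Le Havre: |A| = 6, |A ∩ B| = 5; needs |A ∩ B| ≤ 4 — false.
(d) Felixstowe: |A| = 8, |A ∩ B| = 0; needs A ∩ B ≠ ∅ (|A ∩ B| ≥ 1) — false.

0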